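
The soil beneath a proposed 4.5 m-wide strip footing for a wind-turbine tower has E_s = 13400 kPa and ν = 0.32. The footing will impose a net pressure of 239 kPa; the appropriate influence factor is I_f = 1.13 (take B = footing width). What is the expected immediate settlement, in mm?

Immediate (elastic) settlement: S_e = q·B·(1−ν²)/E_s · I_f.
S_e = 239 × 4.5 × (1 − 0.32²) / 13400 × 1.13
    = 239 × 4.5 × 0.8976 / 13400 × 1.13
    = 0.08141 m = 81.41 mm

S_e ≈ 81.4 mm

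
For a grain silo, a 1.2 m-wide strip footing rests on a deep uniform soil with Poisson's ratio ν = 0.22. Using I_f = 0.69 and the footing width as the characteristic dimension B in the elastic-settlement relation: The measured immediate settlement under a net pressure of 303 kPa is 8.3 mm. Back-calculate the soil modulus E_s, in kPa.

S_e = q·B·(1−ν²)/E_s · I_f  ⇒  E_s = q·B·(1−ν²)·I_f / S_e.
E_s = 303 × 1.2 × 0.9516 × 0.69 / 0.0083 = 28760 kPa

E_s ≈ 28800 kPa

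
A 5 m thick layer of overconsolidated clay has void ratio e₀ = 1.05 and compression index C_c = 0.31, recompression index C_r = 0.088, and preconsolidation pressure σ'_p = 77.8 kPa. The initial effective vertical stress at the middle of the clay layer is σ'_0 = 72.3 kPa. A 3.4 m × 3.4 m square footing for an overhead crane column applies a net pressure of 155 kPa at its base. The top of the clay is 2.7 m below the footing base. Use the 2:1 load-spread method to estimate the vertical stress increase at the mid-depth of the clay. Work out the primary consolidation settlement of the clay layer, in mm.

Mid-depth of clay below the footing base: z = 2.7 + 5/2 = 5.2 m.
Stress increase at mid-clay by the 2:1 spreading method:
Δσ = qBL/((B+z)(L+z)) = 155×3.4×3.4/((3.4+5.2)(3.4+5.2)) = 24.227 kPa
Final effective stress: σ'_f = 72.3 + 24.227 = 96.527 kPa.
σ'_f = 96.527 > σ'_p = 77.8 kPa, so the stress path crosses the preconsolidation pressure — recompression up to σ'_p, then virgin compression beyond:
S_c = H/(1+e₀)·[C_r·log₁₀(σ'_p/σ'_0) + C_c·log₁₀(σ'_f/σ'_p)]
    = 5/2.05 × [0.088×log₁₀(77.8/72.3) + 0.31×log₁₀(96.527/77.8)]
    = 2.439 × [0.002802 + 0.029037] = 0.07766 m

S_c ≈ 77.7 mm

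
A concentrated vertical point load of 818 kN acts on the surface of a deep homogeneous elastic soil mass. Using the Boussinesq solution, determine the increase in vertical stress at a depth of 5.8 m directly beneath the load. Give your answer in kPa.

Boussinesq vertical stress below a point load on an elastic half-space:
Δσ_z = 3P/(2πz²) · [1 + (r/z)²]^(−5/2)
r/z = 0/5.8 = 0; [1+(r/z)²]^(−5/2) = 1.
Δσ_z = 3×818/(2π×5.8²) × 1 = 11.61 × 1 = 11.61 kPa

Δσ_z ≈ 11.6 kPa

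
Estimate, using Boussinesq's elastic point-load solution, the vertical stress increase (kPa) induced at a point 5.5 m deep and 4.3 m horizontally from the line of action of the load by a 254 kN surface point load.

Boussinesq vertical stress below a point load on an elastic half-space:
Δσ_z = 3P/(2πz²) · [1 + (r/z)²]^(−5/2)
r/z = 4.3/5.5 = 0.78182; [1+(r/z)²]^(−5/2) = 0.30346.
Δσ_z = 3×254/(2π×5.5²) × 0.30346 = 4.0091 × 0.30346 = 1.217 kPa

Δσ_z ≈ 1.22 kPa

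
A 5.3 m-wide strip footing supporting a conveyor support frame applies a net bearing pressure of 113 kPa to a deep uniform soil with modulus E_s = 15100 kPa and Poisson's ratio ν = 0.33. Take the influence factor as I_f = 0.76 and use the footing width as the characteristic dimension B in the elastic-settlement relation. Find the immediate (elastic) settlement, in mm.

Immediate (elastic) settlement: S_e = q·B·(1−ν²)/E_s · I_f.
S_e = 113 × 5.3 × (1 − 0.33²) / 15100 × 0.76
    = 113 × 5.3 × 0.8911 / 15100 × 0.76
    = 0.02686 m = 26.86 mm

S_e ≈ 26.9 mm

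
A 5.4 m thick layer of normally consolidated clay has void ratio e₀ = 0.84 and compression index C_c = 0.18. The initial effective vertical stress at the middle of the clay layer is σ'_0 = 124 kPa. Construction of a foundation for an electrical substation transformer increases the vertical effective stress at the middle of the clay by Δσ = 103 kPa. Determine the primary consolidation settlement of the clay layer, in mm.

Final effective stress: σ'_f = σ'_0 + Δσ = 124 + 103 = 227 kPa.
Normally consolidated clay, so the full stress increment lies on the virgin compression line:
S_c = C_c·H/(1+e₀)·log₁₀(σ'_f/σ'_0) = 0.18×5.4/(1+0.84)×log₁₀(227/124)
    = 0.52826 × 0.2626 = 0.1387 m

S_c ≈ 139 mm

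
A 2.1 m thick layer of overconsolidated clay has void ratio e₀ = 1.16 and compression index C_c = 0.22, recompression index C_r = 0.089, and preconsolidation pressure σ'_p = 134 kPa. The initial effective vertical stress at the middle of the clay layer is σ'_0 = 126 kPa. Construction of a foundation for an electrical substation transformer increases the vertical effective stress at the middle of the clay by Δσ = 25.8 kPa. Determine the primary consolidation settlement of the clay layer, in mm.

Final effective stress: σ'_f = 126 + 25.8 = 151.8 kPa.
σ'_f = 151.8 > σ'_p = 134 kPa, so the stress path crosses the preconsolidation pressure — recompression up to σ'_p, then virgin compression beyond:
S_c = H/(1+e₀)·[C_r·log₁₀(σ'_p/σ'_0) + C_c·log₁₀(σ'_f/σ'_p)]
    = 2.1/2.16 × [0.089×log₁₀(134/126) + 0.22×log₁₀(151.8/134)]
    = 0.97222 × [0.0023793 + 0.011917] = 0.0139 m

S_c ≈ 13.9 mm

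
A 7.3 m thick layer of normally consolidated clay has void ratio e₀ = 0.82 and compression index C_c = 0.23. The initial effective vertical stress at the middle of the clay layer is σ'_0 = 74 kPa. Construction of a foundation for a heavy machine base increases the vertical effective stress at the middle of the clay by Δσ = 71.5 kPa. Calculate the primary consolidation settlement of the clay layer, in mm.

Final effective stress: σ'_f = σ'_0 + Δσ = 74 + 71.5 = 145.5 kPa.
Normally consolidated clay, so the full stress increment lies on the virgin compression line:
S_c = C_c·H/(1+e₀)·log₁₀(σ'_f/σ'_0) = 0.23×7.3/(1+0.82)×log₁₀(145.5/74)
    = 0.92253 × 0.29363 = 0.2709 m

S_c ≈ 271 mm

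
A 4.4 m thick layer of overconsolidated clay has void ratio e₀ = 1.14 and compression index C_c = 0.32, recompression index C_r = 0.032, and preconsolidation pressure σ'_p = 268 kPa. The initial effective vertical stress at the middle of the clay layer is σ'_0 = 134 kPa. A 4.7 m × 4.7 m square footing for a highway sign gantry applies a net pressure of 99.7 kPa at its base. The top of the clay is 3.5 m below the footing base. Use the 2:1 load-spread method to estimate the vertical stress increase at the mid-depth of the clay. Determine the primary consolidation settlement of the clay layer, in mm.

S_c ≈ 4.04 mm

Mid-depth of clay below the footing base: z = 3.5 + 4.4/2 = 5.7 m.
Stress increase at mid-clay by the 2:1 spreading method:
Δσ = qBL/((B+z)(L+z)) = 99.7×4.7×4.7/((4.7+5.7)(4.7+5.7)) = 20.362 kPa
Final effective stress: σ'_f = 134 + 20.362 = 154.36 kPa.
σ'_f = 154.36 ≤ σ'_p = 268 kPa, so the clay remains overconsolidated and only the recompression index applies:
S_c = C_r·H/(1+e₀)·log₁₀(σ'_f/σ'_0) = 0.032×4.4/2.14×log₁₀(154.36/134)
    = 0.065795 × 0.06143 = 0.004042 m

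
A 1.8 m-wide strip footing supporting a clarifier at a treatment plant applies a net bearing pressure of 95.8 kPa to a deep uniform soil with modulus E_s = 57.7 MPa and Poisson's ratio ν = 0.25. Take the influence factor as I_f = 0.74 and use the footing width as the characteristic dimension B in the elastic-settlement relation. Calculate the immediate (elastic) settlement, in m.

Immediate (elastic) settlement: S_e = q·B·(1−ν²)/E_s · I_f.
E_s = 57.7 MPa = 57700 kPa.
S_e = 95.8 × 1.8 × (1 − 0.25²) / 57700 × 0.74
    = 95.8 × 1.8 × 0.9375 / 57700 × 0.74
    = 0.002073 m

S_e ≈ 0.00207 m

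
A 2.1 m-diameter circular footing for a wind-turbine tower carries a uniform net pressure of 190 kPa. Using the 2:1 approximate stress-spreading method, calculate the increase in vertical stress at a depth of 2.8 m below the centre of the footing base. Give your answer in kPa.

By the 2:1 method the load spreads at 1 horizontal : 2 vertical, so at depth z the loaded area has grown by z in each plan dimension:
Δσ ≈ qD²/(D+z)² = 190×2.1²/(2.1+2.8)² = 34.898 kPa

Δσ_z ≈ 34.9 kPa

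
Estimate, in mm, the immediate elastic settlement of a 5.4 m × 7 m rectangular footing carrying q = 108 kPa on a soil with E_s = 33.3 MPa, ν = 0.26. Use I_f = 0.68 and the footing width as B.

S_e ≈ 11.1 mm

Immediate (elastic) settlement: S_e = q·B·(1−ν²)/E_s · I_f.
E_s = 33.3 MPa = 33300 kPa.
S_e = 108 × 5.4 × (1 − 0.26²) / 33300 × 0.68
    = 108 × 5.4 × 0.9324 / 33300 × 0.68
    = 0.0111 m = 11.1 mm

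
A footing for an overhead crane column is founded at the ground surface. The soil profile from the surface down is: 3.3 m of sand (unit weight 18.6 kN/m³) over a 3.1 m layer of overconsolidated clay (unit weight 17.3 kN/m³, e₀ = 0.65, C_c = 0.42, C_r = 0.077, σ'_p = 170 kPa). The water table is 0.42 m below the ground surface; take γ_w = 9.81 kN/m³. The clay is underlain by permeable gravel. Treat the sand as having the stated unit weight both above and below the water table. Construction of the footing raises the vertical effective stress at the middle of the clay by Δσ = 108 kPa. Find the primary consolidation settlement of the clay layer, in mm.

S_c ≈ 77.1 mm

Mid-depth of clay below the ground surface: z = 3.3 + 3.1/2 = 4.85 m.
Total vertical stress at mid-clay: σ_v = 18.6×3.3 + 17.3×1.55 = 88.195 kPa.
Pore pressure: u = 9.81×(4.85 − 0.42) = 43.458 kPa.
Initial effective stress: σ'_0 = σ_v − u = 88.195 − 43.458 = 44.737 kPa.
Final effective stress: σ'_f = 44.737 + 108 = 152.74 kPa.
σ'_f = 152.74 ≤ σ'_p = 170 kPa, so the clay remains overconsolidated and only the recompression index applies:
S_c = C_r·H/(1+e₀)·log₁₀(σ'_f/σ'_0) = 0.077×3.1/1.65×log₁₀(152.74/44.737)
    = 0.14467 × 0.53329 = 0.07715 m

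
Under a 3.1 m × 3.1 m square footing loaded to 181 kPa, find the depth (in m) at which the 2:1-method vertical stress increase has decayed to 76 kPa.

z ≈ 1.68 m

2:1 spreading — at depth z the loaded area has grown by z in each plan dimension:
qB²/(B+z)² = Δσ_z ⇒ z = B(√(q/Δσ_z) − 1) = 3.1×(√(181/76) − 1) = 1.684 m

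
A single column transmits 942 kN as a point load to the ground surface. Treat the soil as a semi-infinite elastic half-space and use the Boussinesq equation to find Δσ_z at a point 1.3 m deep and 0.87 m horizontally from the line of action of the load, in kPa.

Δσ_z ≈ 106 kPa

Boussinesq vertical stress below a point load on an elastic half-space:
Δσ_z = 3P/(2πz²) · [1 + (r/z)²]^(−5/2)
r/z = 0.87/1.3 = 0.66923; [1+(r/z)²]^(−5/2) = 0.39644.
Δσ_z = 3×942/(2π×1.3²) × 0.39644 = 266.14 × 0.39644 = 105.5 kPa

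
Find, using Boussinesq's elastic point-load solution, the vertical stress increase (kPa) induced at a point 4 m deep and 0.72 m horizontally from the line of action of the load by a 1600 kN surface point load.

Δσ_z ≈ 44.1 kPa

Boussinesq vertical stress below a point load on an elastic half-space:
Δσ_z = 3P/(2πz²) · [1 + (r/z)²]^(−5/2)
r/z = 0.72/4 = 0.18; [1+(r/z)²]^(−5/2) = 0.92338.
Δσ_z = 3×1600/(2π×4²) × 0.92338 = 47.746 × 0.92338 = 44.09 kPa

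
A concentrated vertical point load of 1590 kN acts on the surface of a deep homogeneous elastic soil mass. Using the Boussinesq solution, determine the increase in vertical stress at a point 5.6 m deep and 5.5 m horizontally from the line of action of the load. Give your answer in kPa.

Δσ_z ≈ 4.47 kPa

Boussinesq vertical stress below a point load on an elastic half-space:
Δσ_z = 3P/(2πz²) · [1 + (r/z)²]^(−5/2)
r/z = 5.5/5.6 = 0.98214; [1+(r/z)²]^(−5/2) = 0.18485.
Δσ_z = 3×1590/(2π×5.6²) × 0.18485 = 24.208 × 0.18485 = 4.475 kPa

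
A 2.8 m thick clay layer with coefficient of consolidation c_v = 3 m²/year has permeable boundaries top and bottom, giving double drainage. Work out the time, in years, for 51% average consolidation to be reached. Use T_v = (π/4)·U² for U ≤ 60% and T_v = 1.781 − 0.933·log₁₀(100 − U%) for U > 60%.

t ≈ 0.133 years

Drainage path length: H_d = H/2 = 1.4 m (double drainage).
U ≤ 60%: T_v = (π/4)·U² = (π/4)×0.51² = 0.20428.
t = T_v·H_d²/c_v = 0.20428×1.4²/3 = 0.1335 years.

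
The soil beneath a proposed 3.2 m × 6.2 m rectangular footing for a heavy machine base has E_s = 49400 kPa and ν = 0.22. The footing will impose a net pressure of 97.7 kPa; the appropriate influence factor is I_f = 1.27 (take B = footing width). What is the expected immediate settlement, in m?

Immediate (elastic) settlement: S_e = q·B·(1−ν²)/E_s · I_f.
S_e = 97.7 × 3.2 × (1 − 0.22²) / 49400 × 1.27
    = 97.7 × 3.2 × 0.9516 / 49400 × 1.27
    = 0.007648 m

S_e ≈ 0.00765 m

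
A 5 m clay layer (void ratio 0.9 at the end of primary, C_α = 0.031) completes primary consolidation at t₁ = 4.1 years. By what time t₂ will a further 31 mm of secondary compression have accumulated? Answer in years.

S_s = C_α·H/(1+e_p)·log₁₀(t₂/t₁) ⇒ log₁₀(t₂/t₁) = S_s·(1+e_p)/(C_α·H).
log₁₀(t₂/t₁) = 0.031 × (1+0.9) / (0.031×5) = 0.38
t₂ = t₁ × 10^0.38 = 4.1 × 2.399 = 9.835 years

t₂ ≈ 9.84 years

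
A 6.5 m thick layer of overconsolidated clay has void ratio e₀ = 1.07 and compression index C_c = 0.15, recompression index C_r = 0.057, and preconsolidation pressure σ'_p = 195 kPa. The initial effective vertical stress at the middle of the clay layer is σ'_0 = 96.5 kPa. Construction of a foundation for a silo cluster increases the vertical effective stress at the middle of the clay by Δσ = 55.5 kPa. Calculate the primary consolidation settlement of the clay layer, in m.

Final effective stress: σ'_f = 96.5 + 55.5 = 152 kPa.
σ'_f = 152 ≤ σ'_p = 195 kPa, so the clay remains overconsolidated and only the recompression index applies:
S_c = C_r·H/(1+e₀)·log₁₀(σ'_f/σ'_0) = 0.057×6.5/2.07×log₁₀(152/96.5)
    = 0.17899 × 0.19732 = 0.03532 m

S_c ≈ 0.0353 m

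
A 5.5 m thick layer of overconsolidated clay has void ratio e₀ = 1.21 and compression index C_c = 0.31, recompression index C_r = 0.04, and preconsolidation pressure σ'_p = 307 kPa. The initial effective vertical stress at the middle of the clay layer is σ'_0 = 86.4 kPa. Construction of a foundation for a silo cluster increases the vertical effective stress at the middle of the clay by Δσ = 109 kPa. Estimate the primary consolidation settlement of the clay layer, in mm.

Final effective stress: σ'_f = 86.4 + 109 = 195.4 kPa.
σ'_f = 195.4 ≤ σ'_p = 307 kPa, so the clay remains overconsolidated and only the recompression index applies:
S_c = C_r·H/(1+e₀)·log₁₀(σ'_f/σ'_0) = 0.04×5.5/2.21×log₁₀(195.4/86.4)
    = 0.099548 × 0.35441 = 0.03528 m

S_c ≈ 35.3 mm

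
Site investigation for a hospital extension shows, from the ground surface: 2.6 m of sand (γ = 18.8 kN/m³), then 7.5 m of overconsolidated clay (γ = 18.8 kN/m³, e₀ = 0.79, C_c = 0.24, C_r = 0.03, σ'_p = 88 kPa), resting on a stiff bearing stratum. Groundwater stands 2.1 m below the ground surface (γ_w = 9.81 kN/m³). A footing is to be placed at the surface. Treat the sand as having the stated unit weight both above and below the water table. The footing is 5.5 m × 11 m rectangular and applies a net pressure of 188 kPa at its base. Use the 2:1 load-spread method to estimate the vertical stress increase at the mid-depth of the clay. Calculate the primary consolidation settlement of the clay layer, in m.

S_c ≈ 0.187 m

Mid-depth of clay below the ground surface: z = 2.6 + 7.5/2 = 6.35 m.
Total vertical stress at mid-clay: σ_v = 18.8×2.6 + 18.8×3.75 = 119.38 kPa.
Pore pressure: u = 9.81×(6.35 − 2.1) = 41.693 kPa.
Initial effective stress: σ'_0 = σ_v − u = 119.38 − 41.693 = 77.687 kPa.
Stress increase at mid-clay by the 2:1 spreading method:
Δσ = qBL/((B+z)(L+z)) = 188×5.5×11/((5.5+6.35)(11+6.35)) = 55.322 kPa
Final effective stress: σ'_f = 77.687 + 55.322 = 133.01 kPa.
σ'_f = 133.01 > σ'_p = 88 kPa, so the stress path crosses the preconsolidation pressure — recompression up to σ'_p, then virgin compression beyond:
S_c = H/(1+e₀)·[C_r·log₁₀(σ'_p/σ'_0) + C_c·log₁₀(σ'_f/σ'_p)]
    = 7.5/1.79 × [0.03×log₁₀(88/77.687) + 0.24×log₁₀(133.01/88)]
    = 4.1899 × [0.001624 + 0.043056] = 0.1872 m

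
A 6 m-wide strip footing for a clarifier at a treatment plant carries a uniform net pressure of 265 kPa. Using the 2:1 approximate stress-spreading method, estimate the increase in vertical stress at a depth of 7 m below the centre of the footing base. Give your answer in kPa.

Δσ_z ≈ 122 kPa

By the 2:1 method the load spreads at 1 horizontal : 2 vertical, so at depth z the loaded area has grown by z in each plan dimension:
Δσ = qB/(B+z) = 265×6/(6+7) = 122.31 kPa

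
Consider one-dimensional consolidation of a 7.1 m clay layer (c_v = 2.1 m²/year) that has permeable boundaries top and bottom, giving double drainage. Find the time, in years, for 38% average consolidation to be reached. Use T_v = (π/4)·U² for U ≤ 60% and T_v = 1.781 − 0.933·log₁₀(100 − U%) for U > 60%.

t ≈ 0.681 years

Drainage path length: H_d = H/2 = 3.55 m (double drainage).
U ≤ 60%: T_v = (π/4)·U² = (π/4)×0.38² = 0.11341.
t = T_v·H_d²/c_v = 0.11341×3.55²/2.1 = 0.6806 years.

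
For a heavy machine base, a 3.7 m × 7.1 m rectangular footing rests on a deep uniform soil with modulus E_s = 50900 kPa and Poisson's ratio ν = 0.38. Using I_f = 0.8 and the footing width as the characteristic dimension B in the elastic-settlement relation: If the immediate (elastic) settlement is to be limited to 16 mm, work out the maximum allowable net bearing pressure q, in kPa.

S_e = q·B·(1−ν²)/E_s · I_f  ⇒  q = S_e·E_s / (B·(1−ν²)·I_f).
q = 0.016 × 50900 / (3.7 × 0.8556 × 0.8) = 321.6 kPa

q ≈ 322 kPa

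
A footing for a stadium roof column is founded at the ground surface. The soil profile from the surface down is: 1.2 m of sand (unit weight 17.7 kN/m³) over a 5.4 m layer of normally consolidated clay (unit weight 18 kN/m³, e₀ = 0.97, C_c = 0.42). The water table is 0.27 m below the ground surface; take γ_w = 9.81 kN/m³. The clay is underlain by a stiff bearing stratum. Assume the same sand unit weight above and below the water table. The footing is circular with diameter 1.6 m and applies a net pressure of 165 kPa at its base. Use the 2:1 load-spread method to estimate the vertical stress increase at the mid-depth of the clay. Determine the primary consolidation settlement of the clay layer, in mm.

Mid-depth of clay below the ground surface: z = 1.2 + 5.4/2 = 3.9 m.
Total vertical stress at mid-clay: σ_v = 17.7×1.2 + 18×2.7 = 69.84 kPa.
Pore pressure: u = 9.81×(3.9 − 0.27) = 35.61 kPa.
Initial effective stress: σ'_0 = σ_v − u = 69.84 − 35.61 = 34.23 kPa.
Stress increase at mid-clay by the 2:1 spreading method:
Δσ ≈ qD²/(D+z)² = 165×1.6²/(1.6+3.9)² = 13.964 kPa
Final effective stress: σ'_f = σ'_0 + Δσ = 34.23 + 13.964 = 48.194 kPa.
Normally consolidated clay, so the full stress increment lies on the virgin compression line:
S_c = C_c·H/(1+e₀)·log₁₀(σ'_f/σ'_0) = 0.42×5.4/(1+0.97)×log₁₀(48.194/34.23)
    = 1.1513 × 0.14859 = 0.1711 m

S_c ≈ 171 mm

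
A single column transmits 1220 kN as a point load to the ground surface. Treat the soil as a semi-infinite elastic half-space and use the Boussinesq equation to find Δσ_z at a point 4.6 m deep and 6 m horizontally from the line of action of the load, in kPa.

Δσ_z ≈ 2.3 kPa

Boussinesq vertical stress below a point load on an elastic half-space:
Δσ_z = 3P/(2πz²) · [1 + (r/z)²]^(−5/2)
r/z = 6/4.6 = 1.3043; [1+(r/z)²]^(−5/2) = 0.083379.
Δσ_z = 3×1220/(2π×4.6²) × 0.083379 = 27.529 × 0.083379 = 2.295 kPa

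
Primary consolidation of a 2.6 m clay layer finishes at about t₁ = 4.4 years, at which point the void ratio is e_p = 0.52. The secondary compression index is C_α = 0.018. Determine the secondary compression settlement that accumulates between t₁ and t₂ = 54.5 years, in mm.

S_s ≈ 33.7 mm

Secondary compression: S_s = C_α·H/(1+e_p)·log₁₀(t₂/t₁)
S_s = 0.018×2.6/(1+0.52)×log₁₀(54.5/4.4)
    = 0.03079 × 1.093 = 0.03365 m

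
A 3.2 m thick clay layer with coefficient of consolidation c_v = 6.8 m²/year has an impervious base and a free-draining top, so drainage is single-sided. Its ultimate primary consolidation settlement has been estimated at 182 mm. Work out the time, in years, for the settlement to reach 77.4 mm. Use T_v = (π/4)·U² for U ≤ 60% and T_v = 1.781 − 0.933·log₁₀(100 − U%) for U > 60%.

t ≈ 0.214 years

Drainage path length: H_d = H = 3.2 m (single drainage).
U = S(t)/S_ult = 77.4/182 = 0.4253.
U ≤ 60%: T_v = (π/4)·U² = (π/4)×0.42527² = 0.14205.
t = T_v·H_d²/c_v = 0.14205×3.2²/6.8 = 0.2139 years.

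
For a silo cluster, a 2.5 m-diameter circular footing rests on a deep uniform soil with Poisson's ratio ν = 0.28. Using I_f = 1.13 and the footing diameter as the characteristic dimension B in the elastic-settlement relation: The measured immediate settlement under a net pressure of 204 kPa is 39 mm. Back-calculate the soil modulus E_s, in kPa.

E_s ≈ 13600 kPa

S_e = q·B·(1−ν²)/E_s · I_f  ⇒  E_s = q·B·(1−ν²)·I_f / S_e.
E_s = 204 × 2.5 × 0.9216 × 1.13 / 0.039 = 13620 kPa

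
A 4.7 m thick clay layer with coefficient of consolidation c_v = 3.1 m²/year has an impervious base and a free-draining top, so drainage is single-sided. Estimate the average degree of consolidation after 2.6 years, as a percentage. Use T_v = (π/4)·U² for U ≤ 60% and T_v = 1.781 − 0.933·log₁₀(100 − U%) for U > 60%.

Drainage path length: H_d = H = 4.7 m (single drainage).
T_v = c_v·t/H_d² = 3.1×2.6/4.7² = 0.36487.
T_v = 0.36487 corresponds to the U > 60% branch:
U = 1 − 10^((1.781 − T_v)/0.933)/100 = 0.6705

U ≈ 67.1 %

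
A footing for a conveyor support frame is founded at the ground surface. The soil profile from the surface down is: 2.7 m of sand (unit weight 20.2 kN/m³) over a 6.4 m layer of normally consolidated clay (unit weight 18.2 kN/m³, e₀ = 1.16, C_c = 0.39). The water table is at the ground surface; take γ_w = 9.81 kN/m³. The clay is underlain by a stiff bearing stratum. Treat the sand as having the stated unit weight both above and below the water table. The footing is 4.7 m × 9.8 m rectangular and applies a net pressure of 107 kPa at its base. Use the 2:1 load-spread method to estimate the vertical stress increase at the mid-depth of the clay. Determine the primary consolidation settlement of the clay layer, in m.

Mid-depth of clay below the ground surface: z = 2.7 + 6.4/2 = 5.9 m.
Total vertical stress at mid-clay: σ_v = 20.2×2.7 + 18.2×3.2 = 112.78 kPa.
Pore pressure: u = 9.81×(5.9 − 0) = 57.879 kPa.
Initial effective stress: σ'_0 = σ_v − u = 112.78 − 57.879 = 54.901 kPa.
Stress increase at mid-clay by the 2:1 spreading method:
Δσ = qBL/((B+z)(L+z)) = 107×4.7×9.8/((4.7+5.9)(9.8+5.9)) = 29.614 kPa
Final effective stress: σ'_f = σ'_0 + Δσ = 54.901 + 29.614 = 84.515 kPa.
Normally consolidated clay, so the full stress increment lies on the virgin compression line:
S_c = C_c·H/(1+e₀)·log₁₀(σ'_f/σ'_0) = 0.39×6.4/(1+1.16)×log₁₀(84.515/54.901)
    = 1.1556 × 0.18735 = 0.2165 m

S_c ≈ 0.217 m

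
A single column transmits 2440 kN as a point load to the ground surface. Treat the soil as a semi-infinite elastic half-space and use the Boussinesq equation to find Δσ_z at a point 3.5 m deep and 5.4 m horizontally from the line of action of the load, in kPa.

Boussinesq vertical stress below a point load on an elastic half-space:
Δσ_z = 3P/(2πz²) · [1 + (r/z)²]^(−5/2)
r/z = 5.4/3.5 = 1.5429; [1+(r/z)²]^(−5/2) = 0.047597.
Δσ_z = 3×2440/(2π×3.5²) × 0.047597 = 95.103 × 0.047597 = 4.527 kPa

Δσ_z ≈ 4.53 kPa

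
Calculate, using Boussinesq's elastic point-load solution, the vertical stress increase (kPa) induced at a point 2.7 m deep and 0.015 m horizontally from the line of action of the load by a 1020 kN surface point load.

Δσ_z ≈ 66.8 kPa

Boussinesq vertical stress below a point load on an elastic half-space:
Δσ_z = 3P/(2πz²) · [1 + (r/z)²]^(−5/2)
r/z = 0.015/2.7 = 0.0055556; [1+(r/z)²]^(−5/2) = 0.99992.
Δσ_z = 3×1020/(2π×2.7²) × 0.99992 = 66.806 × 0.99992 = 66.8 kPa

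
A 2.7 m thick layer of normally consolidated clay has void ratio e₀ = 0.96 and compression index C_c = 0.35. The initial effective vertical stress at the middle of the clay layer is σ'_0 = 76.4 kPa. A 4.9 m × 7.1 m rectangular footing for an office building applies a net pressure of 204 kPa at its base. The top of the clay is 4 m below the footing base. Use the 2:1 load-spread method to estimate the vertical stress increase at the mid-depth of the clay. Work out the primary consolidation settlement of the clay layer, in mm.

S_c ≈ 115 mm

Mid-depth of clay below the footing base: z = 4 + 2.7/2 = 5.35 m.
Stress increase at mid-clay by the 2:1 spreading method:
Δσ = qBL/((B+z)(L+z)) = 204×4.9×7.1/((4.9+5.35)(7.1+5.35)) = 55.615 kPa
Final effective stress: σ'_f = σ'_0 + Δσ = 76.4 + 55.615 = 132.02 kPa.
Normally consolidated clay, so the full stress increment lies on the virgin compression line:
S_c = C_c·H/(1+e₀)·log₁₀(σ'_f/σ'_0) = 0.35×2.7/(1+0.96)×log₁₀(132.02/76.4)
    = 0.48214 × 0.23755 = 0.1145 m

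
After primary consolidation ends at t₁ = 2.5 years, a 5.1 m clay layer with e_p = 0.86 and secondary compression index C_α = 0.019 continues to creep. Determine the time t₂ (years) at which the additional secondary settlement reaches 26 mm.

t₂ ≈ 7.89 years

S_s = C_α·H/(1+e_p)·log₁₀(t₂/t₁) ⇒ log₁₀(t₂/t₁) = S_s·(1+e_p)/(C_α·H).
log₁₀(t₂/t₁) = 0.026 × (1+0.86) / (0.019×5.1) = 0.4991
t₂ = t₁ × 10^0.4991 = 2.5 × 3.156 = 7.889 years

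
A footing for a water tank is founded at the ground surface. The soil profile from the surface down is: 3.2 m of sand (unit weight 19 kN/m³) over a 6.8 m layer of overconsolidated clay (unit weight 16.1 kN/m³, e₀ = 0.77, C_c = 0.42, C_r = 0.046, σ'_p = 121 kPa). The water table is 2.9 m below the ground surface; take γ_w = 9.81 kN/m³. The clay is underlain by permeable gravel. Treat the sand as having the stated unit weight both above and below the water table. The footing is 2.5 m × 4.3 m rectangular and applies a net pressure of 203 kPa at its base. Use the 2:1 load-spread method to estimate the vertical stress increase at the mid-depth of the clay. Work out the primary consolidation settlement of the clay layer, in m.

Mid-depth of clay below the ground surface: z = 3.2 + 6.8/2 = 6.6 m.
Total vertical stress at mid-clay: σ_v = 19×3.2 + 16.1×3.4 = 115.54 kPa.
Pore pressure: u = 9.81×(6.6 − 2.9) = 36.297 kPa.
Initial effective stress: σ'_0 = σ_v − u = 115.54 − 36.297 = 79.243 kPa.
Stress increase at mid-clay by the 2:1 spreading method:
Δσ = qBL/((B+z)(L+z)) = 203×2.5×4.3/((2.5+6.6)(4.3+6.6)) = 22.001 kPa
Final effective stress: σ'_f = 79.243 + 22.001 = 101.24 kPa.
σ'_f = 101.24 ≤ σ'_p = 121 kPa, so the clay remains overconsolidated and only the recompression index applies:
S_c = C_r·H/(1+e₀)·log₁₀(σ'_f/σ'_0) = 0.046×6.8/1.77×log₁₀(101.24/79.243)
    = 0.17672 × 0.10639 = 0.0188 m

S_c ≈ 0.0188 m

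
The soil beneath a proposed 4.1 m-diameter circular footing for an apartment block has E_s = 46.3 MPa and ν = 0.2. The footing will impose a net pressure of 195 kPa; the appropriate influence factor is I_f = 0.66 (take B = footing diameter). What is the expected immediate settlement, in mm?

Immediate (elastic) settlement: S_e = q·B·(1−ν²)/E_s · I_f.
E_s = 46.3 MPa = 46300 kPa.
S_e = 195 × 4.1 × (1 − 0.2²) / 46300 × 0.66
    = 195 × 4.1 × 0.96 / 46300 × 0.66
    = 0.01094 m = 10.94 mm

S_e ≈ 10.9 mm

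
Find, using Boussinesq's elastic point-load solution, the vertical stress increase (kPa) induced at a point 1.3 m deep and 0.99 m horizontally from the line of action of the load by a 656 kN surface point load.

Δσ_z ≈ 59.1 kPa

Boussinesq vertical stress below a point load on an elastic half-space:
Δσ_z = 3P/(2πz²) · [1 + (r/z)²]^(−5/2)
r/z = 0.99/1.3 = 0.76154; [1+(r/z)²]^(−5/2) = 0.31871.
Δσ_z = 3×656/(2π×1.3²) × 0.31871 = 185.34 × 0.31871 = 59.07 kPa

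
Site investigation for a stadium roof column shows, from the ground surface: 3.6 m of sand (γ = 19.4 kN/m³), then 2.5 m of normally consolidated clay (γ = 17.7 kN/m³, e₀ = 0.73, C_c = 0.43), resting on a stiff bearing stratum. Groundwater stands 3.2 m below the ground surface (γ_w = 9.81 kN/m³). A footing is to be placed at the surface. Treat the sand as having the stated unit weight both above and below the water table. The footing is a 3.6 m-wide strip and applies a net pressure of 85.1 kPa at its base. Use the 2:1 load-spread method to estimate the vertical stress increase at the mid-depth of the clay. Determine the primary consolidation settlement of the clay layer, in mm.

S_c ≈ 106 mm

Mid-depth of clay below the ground surface: z = 3.6 + 2.5/2 = 4.85 m.
Total vertical stress at mid-clay: σ_v = 19.4×3.6 + 17.7×1.25 = 91.965 kPa.
Pore pressure: u = 9.81×(4.85 − 3.2) = 16.186 kPa.
Initial effective stress: σ'_0 = σ_v − u = 91.965 − 16.186 = 75.779 kPa.
Stress increase at mid-clay by the 2:1 spreading method:
Δσ = qB/(B+z) = 85.1×3.6/(3.6+4.85) = 36.256 kPa
Final effective stress: σ'_f = σ'_0 + Δσ = 75.779 + 36.256 = 112.03 kPa.
Normally consolidated clay, so the full stress increment lies on the virgin compression line:
S_c = C_c·H/(1+e₀)·log₁₀(σ'_f/σ'_0) = 0.43×2.5/(1+0.73)×log₁₀(112.03/75.779)
    = 0.62139 × 0.16979 = 0.1055 m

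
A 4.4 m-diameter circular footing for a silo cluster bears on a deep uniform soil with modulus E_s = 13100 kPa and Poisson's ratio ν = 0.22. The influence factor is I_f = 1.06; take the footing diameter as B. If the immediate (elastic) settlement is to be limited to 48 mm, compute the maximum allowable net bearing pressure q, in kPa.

S_e = q·B·(1−ν²)/E_s · I_f  ⇒  q = S_e·E_s / (B·(1−ν²)·I_f).
q = 0.048 × 13100 / (4.4 × 0.9516 × 1.06) = 141.7 kPa

q ≈ 142 kPa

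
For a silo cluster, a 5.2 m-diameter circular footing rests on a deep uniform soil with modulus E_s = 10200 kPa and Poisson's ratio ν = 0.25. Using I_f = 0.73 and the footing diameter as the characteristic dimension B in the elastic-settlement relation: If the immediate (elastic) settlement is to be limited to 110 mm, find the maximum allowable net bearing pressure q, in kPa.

S_e = q·B·(1−ν²)/E_s · I_f  ⇒  q = S_e·E_s / (B·(1−ν²)·I_f).
q = 0.11 × 10200 / (5.2 × 0.9375 × 0.73) = 315.3 kPa

q ≈ 315 kPa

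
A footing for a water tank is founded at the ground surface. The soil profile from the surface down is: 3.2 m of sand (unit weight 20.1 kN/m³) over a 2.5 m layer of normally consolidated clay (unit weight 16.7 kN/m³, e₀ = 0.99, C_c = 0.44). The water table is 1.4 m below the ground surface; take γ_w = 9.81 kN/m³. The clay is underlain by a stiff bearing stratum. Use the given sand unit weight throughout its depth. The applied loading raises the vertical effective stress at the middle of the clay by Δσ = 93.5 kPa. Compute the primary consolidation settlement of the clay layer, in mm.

S_c ≈ 238 mm

Mid-depth of clay below the ground surface: z = 3.2 + 2.5/2 = 4.45 m.
Total vertical stress at mid-clay: σ_v = 20.1×3.2 + 16.7×1.25 = 85.195 kPa.
Pore pressure: u = 9.81×(4.45 − 1.4) = 29.921 kPa.
Initial effective stress: σ'_0 = σ_v − u = 85.195 − 29.921 = 55.274 kPa.
Final effective stress: σ'_f = σ'_0 + Δσ = 55.274 + 93.5 = 148.77 kPa.
Normally consolidated clay, so the full stress increment lies on the virgin compression line:
S_c = C_c·H/(1+e₀)·log₁₀(σ'_f/σ'_0) = 0.44×2.5/(1+0.99)×log₁₀(148.77/55.274)
    = 0.55276 × 0.42999 = 0.2377 m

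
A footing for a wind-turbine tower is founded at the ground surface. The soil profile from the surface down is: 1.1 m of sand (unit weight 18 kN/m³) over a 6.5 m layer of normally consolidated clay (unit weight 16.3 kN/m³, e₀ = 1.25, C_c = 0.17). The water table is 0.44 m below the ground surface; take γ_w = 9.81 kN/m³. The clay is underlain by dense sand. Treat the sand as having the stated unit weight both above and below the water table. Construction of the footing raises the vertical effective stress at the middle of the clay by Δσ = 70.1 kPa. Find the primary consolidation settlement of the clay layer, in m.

S_c ≈ 0.237 m

Mid-depth of clay below the ground surface: z = 1.1 + 6.5/2 = 4.35 m.
Total vertical stress at mid-clay: σ_v = 18×1.1 + 16.3×3.25 = 72.775 kPa.
Pore pressure: u = 9.81×(4.35 − 0.44) = 38.357 kPa.
Initial effective stress: σ'_0 = σ_v − u = 72.775 − 38.357 = 34.418 kPa.
Final effective stress: σ'_f = σ'_0 + Δσ = 34.418 + 70.1 = 104.52 kPa.
Normally consolidated clay, so the full stress increment lies on the virgin compression line:
S_c = C_c·H/(1+e₀)·log₁₀(σ'_f/σ'_0) = 0.17×6.5/(1+1.25)×log₁₀(104.52/34.418)
    = 0.49111 × 0.48241 = 0.2369 m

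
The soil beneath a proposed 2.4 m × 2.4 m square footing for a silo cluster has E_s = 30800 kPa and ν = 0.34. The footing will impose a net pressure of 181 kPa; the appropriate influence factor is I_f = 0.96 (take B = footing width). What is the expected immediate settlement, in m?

Immediate (elastic) settlement: S_e = q·B·(1−ν²)/E_s · I_f.
S_e = 181 × 2.4 × (1 − 0.34²) / 30800 × 0.96
    = 181 × 2.4 × 0.8844 / 30800 × 0.96
    = 0.01197 m

S_e ≈ 0.012 m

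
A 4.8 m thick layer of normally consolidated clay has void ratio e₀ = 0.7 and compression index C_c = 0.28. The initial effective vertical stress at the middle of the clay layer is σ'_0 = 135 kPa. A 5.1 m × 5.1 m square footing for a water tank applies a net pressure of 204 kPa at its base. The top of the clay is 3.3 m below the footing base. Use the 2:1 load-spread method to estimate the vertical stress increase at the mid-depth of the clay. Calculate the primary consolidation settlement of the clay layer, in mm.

Mid-depth of clay below the footing base: z = 3.3 + 4.8/2 = 5.7 m.
Stress increase at mid-clay by the 2:1 spreading method:
Δσ = qBL/((B+z)(L+z)) = 204×5.1×5.1/((5.1+5.7)(5.1+5.7)) = 45.491 kPa
Final effective stress: σ'_f = σ'_0 + Δσ = 135 + 45.491 = 180.49 kPa.
Normally consolidated clay, so the full stress increment lies on the virgin compression line:
S_c = C_c·H/(1+e₀)·log₁₀(σ'_f/σ'_0) = 0.28×4.8/(1+0.7)×log₁₀(180.49/135)
    = 0.79059 × 0.12612 = 0.09971 m

S_c ≈ 99.7 mm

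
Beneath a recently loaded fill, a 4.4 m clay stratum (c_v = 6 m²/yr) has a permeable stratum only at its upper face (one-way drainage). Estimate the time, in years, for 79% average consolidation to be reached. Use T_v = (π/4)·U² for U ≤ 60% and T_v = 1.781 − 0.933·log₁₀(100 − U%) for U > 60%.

Drainage path length: H_d = H = 4.4 m (single drainage).
U > 60%: T_v = 1.781 − 0.933·log₁₀(100 − 79) = 0.54737.
t = T_v·H_d²/c_v = 0.54737×4.4²/6 = 1.766 years.

t ≈ 1.77 years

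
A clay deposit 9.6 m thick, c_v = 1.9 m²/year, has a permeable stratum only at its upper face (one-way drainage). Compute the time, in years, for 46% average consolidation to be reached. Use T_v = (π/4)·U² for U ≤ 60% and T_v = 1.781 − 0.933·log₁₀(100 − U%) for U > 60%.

Drainage path length: H_d = H = 9.6 m (single drainage).
U ≤ 60%: T_v = (π/4)·U² = (π/4)×0.46² = 0.16619.
t = T_v·H_d²/c_v = 0.16619×9.6²/1.9 = 8.061 years.

t ≈ 8.06 years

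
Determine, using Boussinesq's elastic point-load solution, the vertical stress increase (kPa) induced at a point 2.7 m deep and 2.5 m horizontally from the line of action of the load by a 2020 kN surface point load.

Δσ_z ≈ 28.1 kPa

Boussinesq vertical stress below a point load on an elastic half-space:
Δσ_z = 3P/(2πz²) · [1 + (r/z)²]^(−5/2)
r/z = 2.5/2.7 = 0.92593; [1+(r/z)²]^(−5/2) = 0.2127.
Δσ_z = 3×2020/(2π×2.7²) × 0.2127 = 132.3 × 0.2127 = 28.14 kPa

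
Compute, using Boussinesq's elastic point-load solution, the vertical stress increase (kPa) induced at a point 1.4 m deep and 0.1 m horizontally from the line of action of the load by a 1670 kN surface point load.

Δσ_z ≈ 402 kPa

Boussinesq vertical stress below a point load on an elastic half-space:
Δσ_z = 3P/(2πz²) · [1 + (r/z)²]^(−5/2)
r/z = 0.1/1.4 = 0.071429; [1+(r/z)²]^(−5/2) = 0.98736.
Δσ_z = 3×1670/(2π×1.4²) × 0.98736 = 406.82 × 0.98736 = 401.7 kPa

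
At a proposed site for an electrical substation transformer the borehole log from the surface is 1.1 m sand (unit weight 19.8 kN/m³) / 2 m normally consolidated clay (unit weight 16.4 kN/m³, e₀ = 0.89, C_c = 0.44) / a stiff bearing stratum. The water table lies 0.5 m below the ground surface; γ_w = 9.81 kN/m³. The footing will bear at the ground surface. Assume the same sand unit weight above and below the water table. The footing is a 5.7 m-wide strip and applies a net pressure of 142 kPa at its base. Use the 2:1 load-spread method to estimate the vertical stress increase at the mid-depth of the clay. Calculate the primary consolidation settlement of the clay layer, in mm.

S_c ≈ 349 mm

Mid-depth of clay below the ground surface: z = 1.1 + 2/2 = 2.1 m.
Total vertical stress at mid-clay: σ_v = 19.8×1.1 + 16.4×1 = 38.18 kPa.
Pore pressure: u = 9.81×(2.1 − 0.5) = 15.696 kPa.
Initial effective stress: σ'_0 = σ_v − u = 38.18 − 15.696 = 22.484 kPa.
Stress increase at mid-clay by the 2:1 spreading method:
Δσ = qB/(B+z) = 142×5.7/(5.7+2.1) = 103.77 kPa
Final effective stress: σ'_f = σ'_0 + Δσ = 22.484 + 103.77 = 126.25 kPa.
Normally consolidated clay, so the full stress increment lies on the virgin compression line:
S_c = C_c·H/(1+e₀)·log₁₀(σ'_f/σ'_0) = 0.44×2/(1+0.89)×log₁₀(126.25/22.484)
    = 0.46561 × 0.74936 = 0.3489 m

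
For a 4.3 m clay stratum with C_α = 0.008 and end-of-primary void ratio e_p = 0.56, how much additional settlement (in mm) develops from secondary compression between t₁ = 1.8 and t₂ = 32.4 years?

Secondary compression: S_s = C_α·H/(1+e_p)·log₁₀(t₂/t₁)
S_s = 0.008×4.3/(1+0.56)×log₁₀(32.4/1.8)
    = 0.02205 × 1.255 = 0.02768 m

S_s ≈ 27.7 mm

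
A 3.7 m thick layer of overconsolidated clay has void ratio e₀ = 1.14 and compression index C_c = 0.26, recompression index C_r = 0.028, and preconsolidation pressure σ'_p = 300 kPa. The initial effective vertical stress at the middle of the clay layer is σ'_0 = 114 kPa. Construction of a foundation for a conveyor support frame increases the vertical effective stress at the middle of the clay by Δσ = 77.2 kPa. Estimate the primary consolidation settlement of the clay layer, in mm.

Final effective stress: σ'_f = 114 + 77.2 = 191.2 kPa.
σ'_f = 191.2 ≤ σ'_p = 300 kPa, so the clay remains overconsolidated and only the recompression index applies:
S_c = C_r·H/(1+e₀)·log₁₀(σ'_f/σ'_0) = 0.028×3.7/2.14×log₁₀(191.2/114)
    = 0.048412 × 0.22458 = 0.01087 m

S_c ≈ 10.9 mm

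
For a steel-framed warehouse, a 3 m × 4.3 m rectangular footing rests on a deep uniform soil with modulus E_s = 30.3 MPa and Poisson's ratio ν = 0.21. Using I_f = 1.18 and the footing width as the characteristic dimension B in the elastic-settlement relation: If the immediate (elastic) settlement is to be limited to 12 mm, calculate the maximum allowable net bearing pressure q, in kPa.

q ≈ 107 kPa

E_s = 30.3 MPa = 30300 kPa.
S_e = q·B·(1−ν²)/E_s · I_f  ⇒  q = S_e·E_s / (B·(1−ν²)·I_f).
q = 0.012 × 30300 / (3 × 0.9559 × 1.18) = 107.5 kPa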